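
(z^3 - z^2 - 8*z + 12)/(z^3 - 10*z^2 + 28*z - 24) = (z + 3)/(z - 6)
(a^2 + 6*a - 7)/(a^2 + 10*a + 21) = (a - 1)/(a + 3)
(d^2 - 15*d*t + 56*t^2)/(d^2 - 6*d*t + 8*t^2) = (d^2 - 15*d*t + 56*t^2)/(d^2 - 6*d*t + 8*t^2)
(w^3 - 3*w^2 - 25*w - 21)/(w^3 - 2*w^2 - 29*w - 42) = (w + 1)/(w + 2)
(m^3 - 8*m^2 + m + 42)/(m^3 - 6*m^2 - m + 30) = (m - 7)/(m - 5)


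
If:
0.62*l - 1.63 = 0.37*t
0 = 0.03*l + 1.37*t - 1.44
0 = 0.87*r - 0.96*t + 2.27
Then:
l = 3.21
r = -1.53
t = 0.98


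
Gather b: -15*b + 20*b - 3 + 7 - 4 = 5*b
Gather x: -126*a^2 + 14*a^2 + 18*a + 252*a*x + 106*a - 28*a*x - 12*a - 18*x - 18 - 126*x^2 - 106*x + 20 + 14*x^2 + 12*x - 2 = -112*a^2 + 112*a - 112*x^2 + x*(224*a - 112)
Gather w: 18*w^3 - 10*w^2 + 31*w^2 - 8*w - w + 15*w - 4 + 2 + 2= 18*w^3 + 21*w^2 + 6*w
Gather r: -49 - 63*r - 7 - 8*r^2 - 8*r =-8*r^2 - 71*r - 56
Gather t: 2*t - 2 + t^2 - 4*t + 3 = t^2 - 2*t + 1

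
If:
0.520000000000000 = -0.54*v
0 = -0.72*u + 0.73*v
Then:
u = -0.98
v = -0.96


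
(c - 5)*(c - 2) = c^2 - 7*c + 10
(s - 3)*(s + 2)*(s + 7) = s^3 + 6*s^2 - 13*s - 42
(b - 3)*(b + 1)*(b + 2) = b^3 - 7*b - 6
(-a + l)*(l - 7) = -a*l + 7*a + l^2 - 7*l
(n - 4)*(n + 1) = n^2 - 3*n - 4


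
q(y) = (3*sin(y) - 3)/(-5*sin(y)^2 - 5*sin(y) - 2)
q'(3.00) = 3.14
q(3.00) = 0.92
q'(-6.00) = -1.89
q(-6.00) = 0.57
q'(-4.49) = 0.06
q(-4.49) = 0.01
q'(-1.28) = 1.91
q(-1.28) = 3.27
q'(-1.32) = 1.61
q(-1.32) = 3.20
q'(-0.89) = 5.57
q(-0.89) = 4.70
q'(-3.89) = 0.42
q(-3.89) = 0.12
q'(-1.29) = 1.83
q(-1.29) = 3.25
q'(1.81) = 0.06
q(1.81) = 0.01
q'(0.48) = -0.97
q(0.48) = 0.30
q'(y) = (10*sin(y)*cos(y) + 5*cos(y))*(3*sin(y) - 3)/(-5*sin(y)^2 - 5*sin(y) - 2)^2 + 3*cos(y)/(-5*sin(y)^2 - 5*sin(y) - 2) = 3*(5*sin(y)^2 - 10*sin(y) - 7)*cos(y)/(5*sin(y)^2 + 5*sin(y) + 2)^2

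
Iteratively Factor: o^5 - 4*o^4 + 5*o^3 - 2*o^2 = (o)*(o^4 - 4*o^3 + 5*o^2 - 2*o) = o*(o - 1)*(o^3 - 3*o^2 + 2*o) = o*(o - 1)^2*(o^2 - 2*o) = o*(o - 2)*(o - 1)^2*(o)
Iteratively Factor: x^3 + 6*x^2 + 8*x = (x)*(x^2 + 6*x + 8) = x*(x + 2)*(x + 4)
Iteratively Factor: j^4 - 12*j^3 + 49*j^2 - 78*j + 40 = (j - 4)*(j^3 - 8*j^2 + 17*j - 10) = (j - 4)*(j - 2)*(j^2 - 6*j + 5) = (j - 4)*(j - 2)*(j - 1)*(j - 5)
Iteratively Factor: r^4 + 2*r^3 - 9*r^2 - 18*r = (r - 3)*(r^3 + 5*r^2 + 6*r) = (r - 3)*(r + 2)*(r^2 + 3*r) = r*(r - 3)*(r + 2)*(r + 3)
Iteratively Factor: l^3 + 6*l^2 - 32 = (l + 4)*(l^2 + 2*l - 8) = (l + 4)^2*(l - 2)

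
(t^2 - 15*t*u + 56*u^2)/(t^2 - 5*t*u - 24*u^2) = (t - 7*u)/(t + 3*u)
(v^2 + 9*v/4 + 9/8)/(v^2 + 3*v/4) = (v + 3/2)/v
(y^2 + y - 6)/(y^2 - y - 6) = (-y^2 - y + 6)/(-y^2 + y + 6)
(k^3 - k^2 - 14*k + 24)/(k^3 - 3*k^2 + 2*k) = (k^2 + k - 12)/(k*(k - 1))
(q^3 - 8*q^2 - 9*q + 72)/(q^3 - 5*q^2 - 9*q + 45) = (q - 8)/(q - 5)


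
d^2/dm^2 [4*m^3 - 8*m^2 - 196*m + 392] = 24*m - 16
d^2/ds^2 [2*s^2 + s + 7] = 4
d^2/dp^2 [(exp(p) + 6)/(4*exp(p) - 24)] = 3*(exp(p) + 6)*exp(p)/(exp(3*p) - 18*exp(2*p) + 108*exp(p) - 216)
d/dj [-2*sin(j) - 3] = -2*cos(j)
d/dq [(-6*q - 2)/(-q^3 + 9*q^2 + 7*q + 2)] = 2*(-6*q^3 + 24*q^2 + 18*q + 1)/(q^6 - 18*q^5 + 67*q^4 + 122*q^3 + 85*q^2 + 28*q + 4)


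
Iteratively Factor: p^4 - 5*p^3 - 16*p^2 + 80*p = (p)*(p^3 - 5*p^2 - 16*p + 80) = p*(p + 4)*(p^2 - 9*p + 20) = p*(p - 5)*(p + 4)*(p - 4)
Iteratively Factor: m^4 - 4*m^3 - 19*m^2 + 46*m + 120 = (m - 5)*(m^3 + m^2 - 14*m - 24) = (m - 5)*(m + 2)*(m^2 - m - 12) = (m - 5)*(m + 2)*(m + 3)*(m - 4)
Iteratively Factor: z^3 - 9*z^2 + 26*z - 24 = (z - 2)*(z^2 - 7*z + 12) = (z - 3)*(z - 2)*(z - 4)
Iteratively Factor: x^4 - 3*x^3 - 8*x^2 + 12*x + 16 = (x + 2)*(x^3 - 5*x^2 + 2*x + 8) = (x - 2)*(x + 2)*(x^2 - 3*x - 4) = (x - 4)*(x - 2)*(x + 2)*(x + 1)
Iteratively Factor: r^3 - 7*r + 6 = (r + 3)*(r^2 - 3*r + 2) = (r - 2)*(r + 3)*(r - 1)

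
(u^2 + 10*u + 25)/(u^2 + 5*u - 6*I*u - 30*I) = (u + 5)/(u - 6*I)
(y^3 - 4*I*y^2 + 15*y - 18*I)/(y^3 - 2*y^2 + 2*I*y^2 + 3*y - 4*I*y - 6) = (y - 6*I)/(y - 2)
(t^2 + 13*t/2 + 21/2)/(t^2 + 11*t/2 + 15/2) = (2*t + 7)/(2*t + 5)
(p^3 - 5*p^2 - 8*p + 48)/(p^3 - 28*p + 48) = (p^2 - p - 12)/(p^2 + 4*p - 12)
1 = 1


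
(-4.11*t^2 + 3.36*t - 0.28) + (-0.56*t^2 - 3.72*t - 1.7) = -4.67*t^2 - 0.36*t - 1.98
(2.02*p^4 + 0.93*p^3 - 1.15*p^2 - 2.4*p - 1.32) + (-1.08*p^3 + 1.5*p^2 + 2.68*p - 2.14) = 2.02*p^4 - 0.15*p^3 + 0.35*p^2 + 0.28*p - 3.46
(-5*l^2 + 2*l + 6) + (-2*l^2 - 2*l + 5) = 11 - 7*l^2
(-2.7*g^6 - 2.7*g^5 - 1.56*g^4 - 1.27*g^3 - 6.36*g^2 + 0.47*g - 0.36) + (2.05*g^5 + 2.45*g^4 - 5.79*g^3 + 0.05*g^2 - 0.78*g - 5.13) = -2.7*g^6 - 0.65*g^5 + 0.89*g^4 - 7.06*g^3 - 6.31*g^2 - 0.31*g - 5.49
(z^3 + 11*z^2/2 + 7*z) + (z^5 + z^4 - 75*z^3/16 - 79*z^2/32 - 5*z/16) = z^5 + z^4 - 59*z^3/16 + 97*z^2/32 + 107*z/16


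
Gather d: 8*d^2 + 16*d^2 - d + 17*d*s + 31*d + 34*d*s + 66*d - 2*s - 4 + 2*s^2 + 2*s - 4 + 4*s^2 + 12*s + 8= 24*d^2 + d*(51*s + 96) + 6*s^2 + 12*s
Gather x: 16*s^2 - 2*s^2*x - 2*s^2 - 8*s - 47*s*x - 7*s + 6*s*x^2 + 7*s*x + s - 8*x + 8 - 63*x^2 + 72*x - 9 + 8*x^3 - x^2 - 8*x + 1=14*s^2 - 14*s + 8*x^3 + x^2*(6*s - 64) + x*(-2*s^2 - 40*s + 56)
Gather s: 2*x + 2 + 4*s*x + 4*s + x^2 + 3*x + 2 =s*(4*x + 4) + x^2 + 5*x + 4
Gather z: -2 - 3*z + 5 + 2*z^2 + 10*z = 2*z^2 + 7*z + 3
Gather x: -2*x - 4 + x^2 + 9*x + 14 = x^2 + 7*x + 10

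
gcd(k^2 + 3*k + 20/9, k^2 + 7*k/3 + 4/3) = k + 4/3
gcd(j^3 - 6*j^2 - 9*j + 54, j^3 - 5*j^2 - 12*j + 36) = j^2 - 3*j - 18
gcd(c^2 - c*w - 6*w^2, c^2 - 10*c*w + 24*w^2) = 1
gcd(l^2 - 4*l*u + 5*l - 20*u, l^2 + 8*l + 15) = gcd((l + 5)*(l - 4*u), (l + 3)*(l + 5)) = l + 5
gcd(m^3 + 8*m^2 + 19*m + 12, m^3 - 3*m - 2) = m + 1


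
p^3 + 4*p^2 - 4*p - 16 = (p - 2)*(p + 2)*(p + 4)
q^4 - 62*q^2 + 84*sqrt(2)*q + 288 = (q - 4*sqrt(2))*(q - 3*sqrt(2))*(q + sqrt(2))*(q + 6*sqrt(2))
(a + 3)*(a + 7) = a^2 + 10*a + 21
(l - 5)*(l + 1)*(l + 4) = l^3 - 21*l - 20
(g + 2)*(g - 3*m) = g^2 - 3*g*m + 2*g - 6*m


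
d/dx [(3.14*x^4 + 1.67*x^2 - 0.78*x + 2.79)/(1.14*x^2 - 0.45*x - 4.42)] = (7.1592*x^5 - 4.239*x^4 - 55.5152*x^3 + 0.1377*x^2 - 21.124*x + 4.7031)/(1.2996*x^4 - 1.026*x^3 - 9.8751*x^2 + 3.978*x + 19.5364)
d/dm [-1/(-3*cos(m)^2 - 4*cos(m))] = 2*(3*cos(m) + 2)*sin(m)/((3*cos(m) + 4)^2*cos(m)^2)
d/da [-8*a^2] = -16*a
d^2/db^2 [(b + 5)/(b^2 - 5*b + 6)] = 2*(-3*b*(b^2 - 5*b + 6) + (b + 5)*(2*b - 5)^2)/(b^2 - 5*b + 6)^3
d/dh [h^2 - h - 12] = 2*h - 1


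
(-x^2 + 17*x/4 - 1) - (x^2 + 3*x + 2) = -2*x^2 + 5*x/4 - 3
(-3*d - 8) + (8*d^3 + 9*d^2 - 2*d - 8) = 8*d^3 + 9*d^2 - 5*d - 16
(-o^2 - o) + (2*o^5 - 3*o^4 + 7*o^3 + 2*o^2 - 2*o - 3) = 2*o^5 - 3*o^4 + 7*o^3 + o^2 - 3*o - 3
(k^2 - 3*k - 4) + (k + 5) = k^2 - 2*k + 1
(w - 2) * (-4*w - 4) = -4*w^2 + 4*w + 8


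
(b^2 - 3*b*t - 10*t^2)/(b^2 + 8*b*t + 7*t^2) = (b^2 - 3*b*t - 10*t^2)/(b^2 + 8*b*t + 7*t^2)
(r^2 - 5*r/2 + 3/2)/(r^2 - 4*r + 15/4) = 2*(r - 1)/(2*r - 5)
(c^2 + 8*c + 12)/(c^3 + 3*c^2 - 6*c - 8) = (c^2 + 8*c + 12)/(c^3 + 3*c^2 - 6*c - 8)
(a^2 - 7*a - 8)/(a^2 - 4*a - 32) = (a + 1)/(a + 4)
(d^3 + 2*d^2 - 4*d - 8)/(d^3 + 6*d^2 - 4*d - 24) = (d + 2)/(d + 6)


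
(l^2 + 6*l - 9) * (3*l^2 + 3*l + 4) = 3*l^4 + 21*l^3 - 5*l^2 - 3*l - 36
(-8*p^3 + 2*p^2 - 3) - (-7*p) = -8*p^3 + 2*p^2 + 7*p - 3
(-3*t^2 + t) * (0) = 0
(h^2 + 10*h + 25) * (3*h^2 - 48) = 3*h^4 + 30*h^3 + 27*h^2 - 480*h - 1200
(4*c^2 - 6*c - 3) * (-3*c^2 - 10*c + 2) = -12*c^4 - 22*c^3 + 77*c^2 + 18*c - 6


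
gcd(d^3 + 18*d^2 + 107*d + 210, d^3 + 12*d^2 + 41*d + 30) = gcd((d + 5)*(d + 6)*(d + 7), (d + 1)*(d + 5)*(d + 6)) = d^2 + 11*d + 30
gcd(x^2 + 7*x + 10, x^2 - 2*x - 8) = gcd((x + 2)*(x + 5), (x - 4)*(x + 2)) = x + 2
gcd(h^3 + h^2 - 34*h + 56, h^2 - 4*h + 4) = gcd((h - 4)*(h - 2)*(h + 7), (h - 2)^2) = h - 2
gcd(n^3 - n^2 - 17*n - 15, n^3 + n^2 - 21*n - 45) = n^2 - 2*n - 15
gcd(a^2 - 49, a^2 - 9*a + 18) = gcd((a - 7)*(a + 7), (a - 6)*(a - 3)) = 1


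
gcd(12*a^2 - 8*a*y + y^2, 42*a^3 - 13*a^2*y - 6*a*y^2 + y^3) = -2*a + y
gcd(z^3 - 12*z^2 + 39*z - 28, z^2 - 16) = z - 4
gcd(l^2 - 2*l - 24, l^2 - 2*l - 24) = l^2 - 2*l - 24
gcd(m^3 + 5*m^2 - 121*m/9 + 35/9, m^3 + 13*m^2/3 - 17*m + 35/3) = m^2 + 16*m/3 - 35/3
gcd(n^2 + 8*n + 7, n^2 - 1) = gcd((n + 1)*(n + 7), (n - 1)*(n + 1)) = n + 1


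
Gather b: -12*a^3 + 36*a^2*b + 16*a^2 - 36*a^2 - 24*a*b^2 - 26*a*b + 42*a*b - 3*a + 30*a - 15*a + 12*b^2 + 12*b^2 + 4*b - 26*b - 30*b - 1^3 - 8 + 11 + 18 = -12*a^3 - 20*a^2 + 12*a + b^2*(24 - 24*a) + b*(36*a^2 + 16*a - 52) + 20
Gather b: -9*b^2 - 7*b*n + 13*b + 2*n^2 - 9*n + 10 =-9*b^2 + b*(13 - 7*n) + 2*n^2 - 9*n + 10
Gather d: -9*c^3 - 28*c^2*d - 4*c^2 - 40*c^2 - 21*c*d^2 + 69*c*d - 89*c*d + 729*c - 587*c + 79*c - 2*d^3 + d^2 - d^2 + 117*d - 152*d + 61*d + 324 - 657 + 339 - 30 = -9*c^3 - 44*c^2 - 21*c*d^2 + 221*c - 2*d^3 + d*(-28*c^2 - 20*c + 26) - 24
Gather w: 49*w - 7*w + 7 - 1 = 42*w + 6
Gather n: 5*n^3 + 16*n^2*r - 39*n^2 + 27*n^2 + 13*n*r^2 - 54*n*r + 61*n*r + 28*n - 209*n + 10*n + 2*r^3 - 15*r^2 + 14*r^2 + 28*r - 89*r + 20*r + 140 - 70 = 5*n^3 + n^2*(16*r - 12) + n*(13*r^2 + 7*r - 171) + 2*r^3 - r^2 - 41*r + 70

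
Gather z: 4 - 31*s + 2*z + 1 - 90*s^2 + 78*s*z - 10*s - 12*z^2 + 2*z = -90*s^2 - 41*s - 12*z^2 + z*(78*s + 4) + 5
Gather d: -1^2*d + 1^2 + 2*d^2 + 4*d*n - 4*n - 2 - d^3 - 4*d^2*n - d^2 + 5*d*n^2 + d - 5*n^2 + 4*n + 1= -d^3 + d^2*(1 - 4*n) + d*(5*n^2 + 4*n) - 5*n^2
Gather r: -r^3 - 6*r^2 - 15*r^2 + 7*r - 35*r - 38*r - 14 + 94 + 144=-r^3 - 21*r^2 - 66*r + 224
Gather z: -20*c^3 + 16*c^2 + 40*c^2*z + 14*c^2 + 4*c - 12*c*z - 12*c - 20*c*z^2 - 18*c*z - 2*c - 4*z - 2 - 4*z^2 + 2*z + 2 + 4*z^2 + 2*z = -20*c^3 + 30*c^2 - 20*c*z^2 - 10*c + z*(40*c^2 - 30*c)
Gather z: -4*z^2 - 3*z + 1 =-4*z^2 - 3*z + 1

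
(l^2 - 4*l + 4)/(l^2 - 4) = (l - 2)/(l + 2)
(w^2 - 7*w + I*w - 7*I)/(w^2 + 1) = (w - 7)/(w - I)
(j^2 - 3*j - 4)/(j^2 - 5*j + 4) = (j + 1)/(j - 1)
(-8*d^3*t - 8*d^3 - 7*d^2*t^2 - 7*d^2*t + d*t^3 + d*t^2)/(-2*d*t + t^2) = d*(8*d^2*t + 8*d^2 + 7*d*t^2 + 7*d*t - t^3 - t^2)/(t*(2*d - t))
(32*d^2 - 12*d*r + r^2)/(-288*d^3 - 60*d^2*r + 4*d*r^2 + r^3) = (-4*d + r)/(36*d^2 + 12*d*r + r^2)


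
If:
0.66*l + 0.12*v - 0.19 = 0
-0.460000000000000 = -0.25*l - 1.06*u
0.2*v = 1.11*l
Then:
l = 0.14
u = 0.40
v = 0.80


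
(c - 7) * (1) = c - 7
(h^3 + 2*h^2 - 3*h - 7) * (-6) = -6*h^3 - 12*h^2 + 18*h + 42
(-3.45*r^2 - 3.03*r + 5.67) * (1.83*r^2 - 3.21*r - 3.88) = -6.3135*r^4 + 5.5296*r^3 + 33.4884*r^2 - 6.4443*r - 21.9996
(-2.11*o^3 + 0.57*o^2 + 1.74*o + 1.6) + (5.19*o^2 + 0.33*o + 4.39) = -2.11*o^3 + 5.76*o^2 + 2.07*o + 5.99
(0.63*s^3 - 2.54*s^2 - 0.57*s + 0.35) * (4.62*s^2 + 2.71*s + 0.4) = 2.9106*s^5 - 10.0275*s^4 - 9.2648*s^3 - 0.9437*s^2 + 0.7205*s + 0.14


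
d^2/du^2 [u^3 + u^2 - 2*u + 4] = 6*u + 2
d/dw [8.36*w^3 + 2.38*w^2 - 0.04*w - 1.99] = 25.08*w^2 + 4.76*w - 0.04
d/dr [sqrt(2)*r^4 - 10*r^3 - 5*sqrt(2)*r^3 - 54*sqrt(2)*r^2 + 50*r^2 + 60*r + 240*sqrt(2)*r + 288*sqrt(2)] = 4*sqrt(2)*r^3 - 30*r^2 - 15*sqrt(2)*r^2 - 108*sqrt(2)*r + 100*r + 60 + 240*sqrt(2)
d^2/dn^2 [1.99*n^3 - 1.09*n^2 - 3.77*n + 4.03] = 11.94*n - 2.18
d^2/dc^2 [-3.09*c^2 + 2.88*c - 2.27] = -6.18000000000000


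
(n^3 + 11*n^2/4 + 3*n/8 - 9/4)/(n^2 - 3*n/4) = n + 7/2 + 3/n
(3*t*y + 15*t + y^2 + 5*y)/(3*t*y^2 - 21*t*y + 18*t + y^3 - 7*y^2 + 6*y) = (y + 5)/(y^2 - 7*y + 6)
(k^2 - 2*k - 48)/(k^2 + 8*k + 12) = (k - 8)/(k + 2)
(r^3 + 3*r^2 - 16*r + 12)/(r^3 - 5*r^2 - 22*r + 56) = (r^2 + 5*r - 6)/(r^2 - 3*r - 28)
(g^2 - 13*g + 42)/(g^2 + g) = (g^2 - 13*g + 42)/(g*(g + 1))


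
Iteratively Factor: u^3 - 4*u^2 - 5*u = (u - 5)*(u^2 + u) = u*(u - 5)*(u + 1)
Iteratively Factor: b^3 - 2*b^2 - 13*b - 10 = (b + 1)*(b^2 - 3*b - 10) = (b - 5)*(b + 1)*(b + 2)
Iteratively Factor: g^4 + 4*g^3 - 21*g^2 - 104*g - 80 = (g + 4)*(g^3 - 21*g - 20) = (g + 4)^2*(g^2 - 4*g - 5) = (g - 5)*(g + 4)^2*(g + 1)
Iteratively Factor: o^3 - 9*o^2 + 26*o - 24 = (o - 3)*(o^2 - 6*o + 8) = (o - 3)*(o - 2)*(o - 4)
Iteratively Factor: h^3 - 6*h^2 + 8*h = (h - 2)*(h^2 - 4*h) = h*(h - 2)*(h - 4)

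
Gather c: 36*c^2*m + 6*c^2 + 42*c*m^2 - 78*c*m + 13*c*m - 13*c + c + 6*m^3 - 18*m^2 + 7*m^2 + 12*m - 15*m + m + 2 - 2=c^2*(36*m + 6) + c*(42*m^2 - 65*m - 12) + 6*m^3 - 11*m^2 - 2*m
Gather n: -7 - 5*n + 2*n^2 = 2*n^2 - 5*n - 7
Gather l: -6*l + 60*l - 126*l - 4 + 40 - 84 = -72*l - 48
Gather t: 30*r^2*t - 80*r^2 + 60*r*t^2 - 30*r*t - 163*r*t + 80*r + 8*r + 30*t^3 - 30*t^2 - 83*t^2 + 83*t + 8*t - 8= -80*r^2 + 88*r + 30*t^3 + t^2*(60*r - 113) + t*(30*r^2 - 193*r + 91) - 8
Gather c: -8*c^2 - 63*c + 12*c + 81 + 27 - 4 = -8*c^2 - 51*c + 104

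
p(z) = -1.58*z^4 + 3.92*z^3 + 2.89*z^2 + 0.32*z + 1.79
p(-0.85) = 0.37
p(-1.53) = -14.63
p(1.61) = 15.54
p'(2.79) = -29.27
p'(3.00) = -47.14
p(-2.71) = -141.09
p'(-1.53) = 41.64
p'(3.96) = -184.84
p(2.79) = 14.58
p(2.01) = 20.15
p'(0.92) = 10.67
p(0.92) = 6.45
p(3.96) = -96.74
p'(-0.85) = 7.78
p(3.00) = 6.62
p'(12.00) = -9157.84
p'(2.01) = 8.13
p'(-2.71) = 196.81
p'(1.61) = 13.73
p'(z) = -6.32*z^3 + 11.76*z^2 + 5.78*z + 0.32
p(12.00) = -25567.33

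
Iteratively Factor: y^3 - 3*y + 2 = (y - 1)*(y^2 + y - 2) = (y - 1)*(y + 2)*(y - 1)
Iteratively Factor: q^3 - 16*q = (q)*(q^2 - 16) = q*(q - 4)*(q + 4)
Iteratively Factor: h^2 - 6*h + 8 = (h - 2)*(h - 4)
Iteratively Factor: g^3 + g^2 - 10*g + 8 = (g - 2)*(g^2 + 3*g - 4) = (g - 2)*(g + 4)*(g - 1)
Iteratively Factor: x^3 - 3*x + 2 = (x - 1)*(x^2 + x - 2) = (x - 1)^2*(x + 2)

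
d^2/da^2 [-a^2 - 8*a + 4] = -2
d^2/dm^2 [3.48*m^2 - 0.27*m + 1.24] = 6.96000000000000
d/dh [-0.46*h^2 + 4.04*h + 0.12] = 4.04 - 0.92*h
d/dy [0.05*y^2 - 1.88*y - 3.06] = 0.1*y - 1.88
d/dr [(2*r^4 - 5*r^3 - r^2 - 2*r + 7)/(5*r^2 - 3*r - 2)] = (20*r^5 - 43*r^4 + 14*r^3 + 43*r^2 - 66*r + 25)/(25*r^4 - 30*r^3 - 11*r^2 + 12*r + 4)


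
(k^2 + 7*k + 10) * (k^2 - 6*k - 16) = k^4 + k^3 - 48*k^2 - 172*k - 160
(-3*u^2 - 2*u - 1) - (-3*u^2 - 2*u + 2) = -3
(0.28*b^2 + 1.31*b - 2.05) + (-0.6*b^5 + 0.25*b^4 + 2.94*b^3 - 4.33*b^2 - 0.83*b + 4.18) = -0.6*b^5 + 0.25*b^4 + 2.94*b^3 - 4.05*b^2 + 0.48*b + 2.13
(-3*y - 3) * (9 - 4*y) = 12*y^2 - 15*y - 27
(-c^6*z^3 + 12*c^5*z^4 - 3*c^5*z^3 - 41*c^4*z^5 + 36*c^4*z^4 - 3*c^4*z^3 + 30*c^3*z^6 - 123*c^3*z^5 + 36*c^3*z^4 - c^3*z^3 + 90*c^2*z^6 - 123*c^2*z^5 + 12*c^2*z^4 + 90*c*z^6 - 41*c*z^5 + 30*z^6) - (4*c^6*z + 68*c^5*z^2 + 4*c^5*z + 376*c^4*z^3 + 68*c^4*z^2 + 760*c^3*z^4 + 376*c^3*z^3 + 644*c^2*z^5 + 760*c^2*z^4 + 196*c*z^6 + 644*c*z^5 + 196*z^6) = -c^6*z^3 - 4*c^6*z + 12*c^5*z^4 - 3*c^5*z^3 - 68*c^5*z^2 - 4*c^5*z - 41*c^4*z^5 + 36*c^4*z^4 - 379*c^4*z^3 - 68*c^4*z^2 + 30*c^3*z^6 - 123*c^3*z^5 - 724*c^3*z^4 - 377*c^3*z^3 + 90*c^2*z^6 - 767*c^2*z^5 - 748*c^2*z^4 - 106*c*z^6 - 685*c*z^5 - 166*z^6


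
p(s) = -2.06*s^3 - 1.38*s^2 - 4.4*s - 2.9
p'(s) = -6.18*s^2 - 2.76*s - 4.4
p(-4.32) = 156.43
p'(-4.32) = -107.81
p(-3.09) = 58.30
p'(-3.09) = -54.88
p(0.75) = -7.85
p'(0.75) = -9.95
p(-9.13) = 1490.00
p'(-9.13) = -494.35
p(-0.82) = 0.92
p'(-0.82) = -6.29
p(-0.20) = -2.06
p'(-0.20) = -4.10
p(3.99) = -173.28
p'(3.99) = -113.80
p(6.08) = -543.66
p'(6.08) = -249.63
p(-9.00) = 1426.66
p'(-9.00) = -480.14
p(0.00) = -2.90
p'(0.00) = -4.40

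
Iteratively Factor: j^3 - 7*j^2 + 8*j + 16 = (j + 1)*(j^2 - 8*j + 16) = (j - 4)*(j + 1)*(j - 4)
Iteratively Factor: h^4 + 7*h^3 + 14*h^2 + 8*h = (h)*(h^3 + 7*h^2 + 14*h + 8) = h*(h + 2)*(h^2 + 5*h + 4) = h*(h + 2)*(h + 4)*(h + 1)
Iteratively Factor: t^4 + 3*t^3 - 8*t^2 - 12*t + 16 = (t - 1)*(t^3 + 4*t^2 - 4*t - 16) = (t - 1)*(t + 2)*(t^2 + 2*t - 8) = (t - 1)*(t + 2)*(t + 4)*(t - 2)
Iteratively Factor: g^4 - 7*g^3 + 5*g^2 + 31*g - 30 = (g + 2)*(g^3 - 9*g^2 + 23*g - 15) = (g - 1)*(g + 2)*(g^2 - 8*g + 15) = (g - 3)*(g - 1)*(g + 2)*(g - 5)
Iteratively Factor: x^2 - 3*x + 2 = (x - 2)*(x - 1)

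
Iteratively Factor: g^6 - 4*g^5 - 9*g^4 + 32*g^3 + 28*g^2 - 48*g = (g - 4)*(g^5 - 9*g^3 - 4*g^2 + 12*g) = g*(g - 4)*(g^4 - 9*g^2 - 4*g + 12) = g*(g - 4)*(g - 1)*(g^3 + g^2 - 8*g - 12) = g*(g - 4)*(g - 3)*(g - 1)*(g^2 + 4*g + 4) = g*(g - 4)*(g - 3)*(g - 1)*(g + 2)*(g + 2)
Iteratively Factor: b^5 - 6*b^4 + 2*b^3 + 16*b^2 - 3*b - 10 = (b + 1)*(b^4 - 7*b^3 + 9*b^2 + 7*b - 10) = (b - 5)*(b + 1)*(b^3 - 2*b^2 - b + 2) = (b - 5)*(b - 2)*(b + 1)*(b^2 - 1) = (b - 5)*(b - 2)*(b + 1)^2*(b - 1)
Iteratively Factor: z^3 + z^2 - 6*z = (z + 3)*(z^2 - 2*z) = (z - 2)*(z + 3)*(z)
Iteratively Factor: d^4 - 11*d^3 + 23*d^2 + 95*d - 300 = (d - 5)*(d^3 - 6*d^2 - 7*d + 60) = (d - 5)*(d + 3)*(d^2 - 9*d + 20) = (d - 5)^2*(d + 3)*(d - 4)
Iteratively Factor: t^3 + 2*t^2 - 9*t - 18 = (t + 3)*(t^2 - t - 6) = (t + 2)*(t + 3)*(t - 3)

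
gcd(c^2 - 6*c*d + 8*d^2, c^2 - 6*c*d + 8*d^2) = c^2 - 6*c*d + 8*d^2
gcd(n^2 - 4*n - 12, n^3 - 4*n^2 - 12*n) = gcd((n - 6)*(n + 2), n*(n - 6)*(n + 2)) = n^2 - 4*n - 12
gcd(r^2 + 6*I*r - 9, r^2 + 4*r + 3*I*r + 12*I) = r + 3*I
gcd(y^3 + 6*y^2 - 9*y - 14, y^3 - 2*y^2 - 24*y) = 1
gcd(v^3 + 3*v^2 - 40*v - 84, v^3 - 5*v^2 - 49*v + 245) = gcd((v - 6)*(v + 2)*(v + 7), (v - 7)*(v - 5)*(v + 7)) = v + 7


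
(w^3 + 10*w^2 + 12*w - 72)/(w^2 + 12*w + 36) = w - 2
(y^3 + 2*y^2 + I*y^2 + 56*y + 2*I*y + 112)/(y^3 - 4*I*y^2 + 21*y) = (y^2 + 2*y*(1 + 4*I) + 16*I)/(y*(y + 3*I))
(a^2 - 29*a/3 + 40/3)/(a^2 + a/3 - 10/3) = (a - 8)/(a + 2)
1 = 1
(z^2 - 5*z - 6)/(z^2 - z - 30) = (z + 1)/(z + 5)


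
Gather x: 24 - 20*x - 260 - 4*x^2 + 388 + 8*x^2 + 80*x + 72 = 4*x^2 + 60*x + 224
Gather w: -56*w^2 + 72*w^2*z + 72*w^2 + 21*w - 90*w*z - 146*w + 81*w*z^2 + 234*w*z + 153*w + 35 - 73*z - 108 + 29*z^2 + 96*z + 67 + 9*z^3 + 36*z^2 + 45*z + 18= w^2*(72*z + 16) + w*(81*z^2 + 144*z + 28) + 9*z^3 + 65*z^2 + 68*z + 12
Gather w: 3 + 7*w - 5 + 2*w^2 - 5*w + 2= 2*w^2 + 2*w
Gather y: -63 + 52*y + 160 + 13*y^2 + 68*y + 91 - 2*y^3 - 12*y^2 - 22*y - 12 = -2*y^3 + y^2 + 98*y + 176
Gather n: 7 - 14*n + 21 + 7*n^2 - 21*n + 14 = 7*n^2 - 35*n + 42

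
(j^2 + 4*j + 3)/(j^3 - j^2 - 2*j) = (j + 3)/(j*(j - 2))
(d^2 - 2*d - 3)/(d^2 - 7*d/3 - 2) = 3*(d + 1)/(3*d + 2)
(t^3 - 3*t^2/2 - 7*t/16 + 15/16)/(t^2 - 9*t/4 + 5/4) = t + 3/4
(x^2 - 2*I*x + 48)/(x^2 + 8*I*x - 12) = (x - 8*I)/(x + 2*I)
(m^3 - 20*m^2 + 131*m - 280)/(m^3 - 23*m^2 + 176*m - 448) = (m - 5)/(m - 8)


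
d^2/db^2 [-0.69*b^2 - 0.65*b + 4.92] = -1.38000000000000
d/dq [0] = 0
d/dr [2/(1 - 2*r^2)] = 8*r/(2*r^2 - 1)^2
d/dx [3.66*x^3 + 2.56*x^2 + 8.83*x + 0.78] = 10.98*x^2 + 5.12*x + 8.83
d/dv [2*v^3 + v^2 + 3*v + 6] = 6*v^2 + 2*v + 3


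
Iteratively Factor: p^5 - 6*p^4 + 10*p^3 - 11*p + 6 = (p - 1)*(p^4 - 5*p^3 + 5*p^2 + 5*p - 6) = (p - 2)*(p - 1)*(p^3 - 3*p^2 - p + 3) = (p - 2)*(p - 1)*(p + 1)*(p^2 - 4*p + 3) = (p - 2)*(p - 1)^2*(p + 1)*(p - 3)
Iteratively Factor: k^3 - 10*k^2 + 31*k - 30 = (k - 5)*(k^2 - 5*k + 6) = (k - 5)*(k - 3)*(k - 2)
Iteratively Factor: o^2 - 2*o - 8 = (o - 4)*(o + 2)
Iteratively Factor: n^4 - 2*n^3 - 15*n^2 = (n + 3)*(n^3 - 5*n^2) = n*(n + 3)*(n^2 - 5*n) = n^2*(n + 3)*(n - 5)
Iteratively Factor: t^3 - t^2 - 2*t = (t - 2)*(t^2 + t) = t*(t - 2)*(t + 1)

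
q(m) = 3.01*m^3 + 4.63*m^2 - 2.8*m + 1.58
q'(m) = 9.03*m^2 + 9.26*m - 2.8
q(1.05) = 7.23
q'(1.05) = 16.88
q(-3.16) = -38.32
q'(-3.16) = 58.11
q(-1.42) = 6.27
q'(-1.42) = 2.26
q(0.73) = 3.17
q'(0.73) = 8.77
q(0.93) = 5.40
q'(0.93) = 13.62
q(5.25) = 550.05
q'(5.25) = 294.70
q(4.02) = 260.69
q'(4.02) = 180.35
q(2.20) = 49.88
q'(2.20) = 61.28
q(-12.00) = -4499.38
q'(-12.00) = 1186.40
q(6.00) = 801.62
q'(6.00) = 377.84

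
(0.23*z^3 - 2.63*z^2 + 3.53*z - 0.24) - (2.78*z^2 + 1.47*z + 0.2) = 0.23*z^3 - 5.41*z^2 + 2.06*z - 0.44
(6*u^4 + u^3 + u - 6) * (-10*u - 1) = -60*u^5 - 16*u^4 - u^3 - 10*u^2 + 59*u + 6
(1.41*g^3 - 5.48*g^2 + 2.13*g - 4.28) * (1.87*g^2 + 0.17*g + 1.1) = 2.6367*g^5 - 10.0079*g^4 + 4.6025*g^3 - 13.6695*g^2 + 1.6154*g - 4.708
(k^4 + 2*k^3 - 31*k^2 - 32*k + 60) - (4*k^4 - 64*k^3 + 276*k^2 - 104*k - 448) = -3*k^4 + 66*k^3 - 307*k^2 + 72*k + 508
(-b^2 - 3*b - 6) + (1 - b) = -b^2 - 4*b - 5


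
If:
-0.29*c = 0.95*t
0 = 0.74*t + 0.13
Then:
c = 0.58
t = -0.18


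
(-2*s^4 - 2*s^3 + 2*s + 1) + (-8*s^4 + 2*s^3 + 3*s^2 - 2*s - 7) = -10*s^4 + 3*s^2 - 6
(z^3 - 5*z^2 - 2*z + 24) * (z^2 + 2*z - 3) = z^5 - 3*z^4 - 15*z^3 + 35*z^2 + 54*z - 72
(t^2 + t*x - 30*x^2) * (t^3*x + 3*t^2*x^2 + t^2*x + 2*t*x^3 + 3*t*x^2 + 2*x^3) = t^5*x + 4*t^4*x^2 + t^4*x - 25*t^3*x^3 + 4*t^3*x^2 - 88*t^2*x^4 - 25*t^2*x^3 - 60*t*x^5 - 88*t*x^4 - 60*x^5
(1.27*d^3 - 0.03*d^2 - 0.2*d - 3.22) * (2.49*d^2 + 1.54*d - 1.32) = 3.1623*d^5 + 1.8811*d^4 - 2.2206*d^3 - 8.2862*d^2 - 4.6948*d + 4.2504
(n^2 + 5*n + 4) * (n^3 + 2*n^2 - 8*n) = n^5 + 7*n^4 + 6*n^3 - 32*n^2 - 32*n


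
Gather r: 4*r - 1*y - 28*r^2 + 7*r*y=-28*r^2 + r*(7*y + 4) - y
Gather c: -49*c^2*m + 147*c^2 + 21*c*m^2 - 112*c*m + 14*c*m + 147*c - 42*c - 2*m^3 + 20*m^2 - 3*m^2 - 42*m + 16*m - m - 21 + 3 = c^2*(147 - 49*m) + c*(21*m^2 - 98*m + 105) - 2*m^3 + 17*m^2 - 27*m - 18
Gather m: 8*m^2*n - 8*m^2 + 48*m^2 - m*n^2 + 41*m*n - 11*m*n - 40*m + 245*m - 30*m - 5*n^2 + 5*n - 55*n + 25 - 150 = m^2*(8*n + 40) + m*(-n^2 + 30*n + 175) - 5*n^2 - 50*n - 125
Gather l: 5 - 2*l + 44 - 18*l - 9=40 - 20*l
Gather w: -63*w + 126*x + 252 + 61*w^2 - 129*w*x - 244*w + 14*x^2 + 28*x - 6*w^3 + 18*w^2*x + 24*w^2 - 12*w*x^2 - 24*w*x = -6*w^3 + w^2*(18*x + 85) + w*(-12*x^2 - 153*x - 307) + 14*x^2 + 154*x + 252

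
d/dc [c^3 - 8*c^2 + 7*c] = 3*c^2 - 16*c + 7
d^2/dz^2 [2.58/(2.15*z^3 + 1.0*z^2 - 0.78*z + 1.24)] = (-(33.282*z + 5.16)*(2.15*z^3 + 1.0*z^2 - 0.78*z + 1.24) + 2.58*(6.45*z^2 + 2.0*z - 0.78)*(12.9*z^2 + 4.0*z - 1.56))/(2.15*z^3 + 1.0*z^2 - 0.78*z + 1.24)^3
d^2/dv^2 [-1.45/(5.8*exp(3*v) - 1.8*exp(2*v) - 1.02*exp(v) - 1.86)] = (1.45*(-34.8*exp(2*v) + 7.2*exp(v) + 2.04)*(-17.4*exp(2*v) + 3.6*exp(v) + 1.02)*exp(v) + (75.69*exp(2*v) - 10.44*exp(v) - 1.479)*(-5.8*exp(3*v) + 1.8*exp(2*v) + 1.02*exp(v) + 1.86))*exp(v)/(-5.8*exp(3*v) + 1.8*exp(2*v) + 1.02*exp(v) + 1.86)^3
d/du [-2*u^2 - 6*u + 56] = -4*u - 6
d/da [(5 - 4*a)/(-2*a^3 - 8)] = (-8*a^3 + 15*a^2 + 16)/(2*(a^6 + 8*a^3 + 16))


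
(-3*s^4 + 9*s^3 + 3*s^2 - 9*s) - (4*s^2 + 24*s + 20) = -3*s^4 + 9*s^3 - s^2 - 33*s - 20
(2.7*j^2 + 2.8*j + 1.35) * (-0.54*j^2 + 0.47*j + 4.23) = -1.458*j^4 - 0.243*j^3 + 12.008*j^2 + 12.4785*j + 5.7105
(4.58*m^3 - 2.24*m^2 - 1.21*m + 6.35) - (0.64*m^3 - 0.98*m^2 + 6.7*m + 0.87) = 3.94*m^3 - 1.26*m^2 - 7.91*m + 5.48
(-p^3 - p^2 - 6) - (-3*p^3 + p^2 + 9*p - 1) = 2*p^3 - 2*p^2 - 9*p - 5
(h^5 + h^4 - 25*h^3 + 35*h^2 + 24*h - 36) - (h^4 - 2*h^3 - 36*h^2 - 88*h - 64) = h^5 - 23*h^3 + 71*h^2 + 112*h + 28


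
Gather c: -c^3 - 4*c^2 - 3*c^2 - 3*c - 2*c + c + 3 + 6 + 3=-c^3 - 7*c^2 - 4*c + 12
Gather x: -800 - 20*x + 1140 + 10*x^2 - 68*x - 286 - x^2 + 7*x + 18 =9*x^2 - 81*x + 72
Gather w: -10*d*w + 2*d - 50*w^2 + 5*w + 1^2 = 2*d - 50*w^2 + w*(5 - 10*d) + 1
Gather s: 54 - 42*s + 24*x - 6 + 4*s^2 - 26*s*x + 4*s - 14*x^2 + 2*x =4*s^2 + s*(-26*x - 38) - 14*x^2 + 26*x + 48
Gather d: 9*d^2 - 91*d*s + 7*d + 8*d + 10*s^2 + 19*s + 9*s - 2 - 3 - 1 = 9*d^2 + d*(15 - 91*s) + 10*s^2 + 28*s - 6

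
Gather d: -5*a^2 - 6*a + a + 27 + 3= -5*a^2 - 5*a + 30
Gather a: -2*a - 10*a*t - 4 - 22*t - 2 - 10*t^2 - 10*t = a*(-10*t - 2) - 10*t^2 - 32*t - 6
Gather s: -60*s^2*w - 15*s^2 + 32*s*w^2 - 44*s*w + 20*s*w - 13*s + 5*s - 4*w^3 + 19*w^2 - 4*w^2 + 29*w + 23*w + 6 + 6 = s^2*(-60*w - 15) + s*(32*w^2 - 24*w - 8) - 4*w^3 + 15*w^2 + 52*w + 12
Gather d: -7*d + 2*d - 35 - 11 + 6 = -5*d - 40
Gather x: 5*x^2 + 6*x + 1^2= 5*x^2 + 6*x + 1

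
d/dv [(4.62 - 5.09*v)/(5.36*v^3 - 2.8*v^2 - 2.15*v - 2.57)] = (54.5648*v^3 - 88.5416*v^2 + 25.872*v + 23.0143)/(28.7296*v^6 - 30.016*v^5 - 15.208*v^4 - 15.5104*v^3 + 19.0145*v^2 + 11.051*v + 6.6049)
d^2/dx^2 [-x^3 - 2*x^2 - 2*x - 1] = -6*x - 4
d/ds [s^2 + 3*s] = 2*s + 3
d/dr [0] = 0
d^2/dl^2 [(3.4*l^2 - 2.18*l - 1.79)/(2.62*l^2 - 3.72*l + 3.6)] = (36.346736*l^3 - 266.136456*l^2 + 228.046896*l + 13.963968)/(17.984728*l^6 - 76.606704*l^5 + 182.905344*l^4 - 262.001088*l^3 + 251.32032*l^2 - 144.6336*l + 46.656)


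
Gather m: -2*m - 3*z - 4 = -2*m - 3*z - 4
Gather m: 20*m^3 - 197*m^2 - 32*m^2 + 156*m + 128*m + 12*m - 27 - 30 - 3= 20*m^3 - 229*m^2 + 296*m - 60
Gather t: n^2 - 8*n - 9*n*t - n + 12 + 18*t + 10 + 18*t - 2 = n^2 - 9*n + t*(36 - 9*n) + 20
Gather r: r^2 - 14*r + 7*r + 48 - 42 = r^2 - 7*r + 6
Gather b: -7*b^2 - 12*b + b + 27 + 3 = -7*b^2 - 11*b + 30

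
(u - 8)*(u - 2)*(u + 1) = u^3 - 9*u^2 + 6*u + 16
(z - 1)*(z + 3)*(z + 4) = z^3 + 6*z^2 + 5*z - 12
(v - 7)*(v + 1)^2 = v^3 - 5*v^2 - 13*v - 7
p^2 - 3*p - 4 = (p - 4)*(p + 1)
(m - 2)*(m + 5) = m^2 + 3*m - 10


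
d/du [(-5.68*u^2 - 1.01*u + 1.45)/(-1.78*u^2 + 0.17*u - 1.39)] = (-2.7634*u^2 + 20.9524*u + 1.1574)/(3.1684*u^4 - 0.6052*u^3 + 4.9773*u^2 - 0.4726*u + 1.9321)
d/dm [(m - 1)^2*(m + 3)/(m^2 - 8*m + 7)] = (m^2 - 14*m - 11)/(m^2 - 14*m + 49)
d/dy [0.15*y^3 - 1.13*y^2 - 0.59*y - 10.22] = 0.45*y^2 - 2.26*y - 0.59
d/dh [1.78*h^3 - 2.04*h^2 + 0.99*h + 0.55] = 5.34*h^2 - 4.08*h + 0.99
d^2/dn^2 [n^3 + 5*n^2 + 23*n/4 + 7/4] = 6*n + 10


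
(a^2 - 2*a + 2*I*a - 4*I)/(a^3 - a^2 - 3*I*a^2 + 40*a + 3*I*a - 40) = (a^2 + 2*a*(-1 + I) - 4*I)/(a^3 - a^2*(1 + 3*I) + a*(40 + 3*I) - 40)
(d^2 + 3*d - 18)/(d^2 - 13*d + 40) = (d^2 + 3*d - 18)/(d^2 - 13*d + 40)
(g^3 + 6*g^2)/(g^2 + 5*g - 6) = g^2/(g - 1)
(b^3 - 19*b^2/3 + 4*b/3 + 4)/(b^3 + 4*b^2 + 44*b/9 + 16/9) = 3*(b^2 - 7*b + 6)/(3*b^2 + 10*b + 8)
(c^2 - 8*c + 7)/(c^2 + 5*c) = (c^2 - 8*c + 7)/(c*(c + 5))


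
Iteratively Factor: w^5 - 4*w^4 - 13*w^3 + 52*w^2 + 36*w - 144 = (w - 3)*(w^4 - w^3 - 16*w^2 + 4*w + 48) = (w - 3)*(w + 2)*(w^3 - 3*w^2 - 10*w + 24) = (w - 3)*(w + 2)*(w + 3)*(w^2 - 6*w + 8) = (w - 3)*(w - 2)*(w + 2)*(w + 3)*(w - 4)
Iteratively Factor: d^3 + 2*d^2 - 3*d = (d - 1)*(d^2 + 3*d) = d*(d - 1)*(d + 3)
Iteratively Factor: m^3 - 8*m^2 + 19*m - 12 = (m - 4)*(m^2 - 4*m + 3) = (m - 4)*(m - 1)*(m - 3)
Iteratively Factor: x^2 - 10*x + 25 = (x - 5)*(x - 5)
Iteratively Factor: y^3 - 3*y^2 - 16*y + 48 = (y - 4)*(y^2 + y - 12) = (y - 4)*(y + 4)*(y - 3)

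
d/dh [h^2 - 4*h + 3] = 2*h - 4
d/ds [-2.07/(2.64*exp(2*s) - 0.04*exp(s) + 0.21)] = (10.9296*exp(s) - 0.0828)*exp(s)/(2.64*exp(2*s) - 0.04*exp(s) + 0.21)^2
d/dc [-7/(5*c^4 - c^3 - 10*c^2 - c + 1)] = 7*(20*c^3 - 3*c^2 - 20*c - 1)/(-5*c^4 + c^3 + 10*c^2 + c - 1)^2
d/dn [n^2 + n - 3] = 2*n + 1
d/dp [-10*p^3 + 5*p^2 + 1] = 10*p*(1 - 3*p)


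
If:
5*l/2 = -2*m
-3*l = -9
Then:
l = 3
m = -15/4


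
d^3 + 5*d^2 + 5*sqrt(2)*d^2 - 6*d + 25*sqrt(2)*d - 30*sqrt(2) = (d - 1)*(d + 6)*(d + 5*sqrt(2))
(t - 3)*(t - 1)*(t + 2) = t^3 - 2*t^2 - 5*t + 6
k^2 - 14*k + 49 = (k - 7)^2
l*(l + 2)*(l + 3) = l^3 + 5*l^2 + 6*l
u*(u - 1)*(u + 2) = u^3 + u^2 - 2*u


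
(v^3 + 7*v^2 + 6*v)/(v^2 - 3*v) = (v^2 + 7*v + 6)/(v - 3)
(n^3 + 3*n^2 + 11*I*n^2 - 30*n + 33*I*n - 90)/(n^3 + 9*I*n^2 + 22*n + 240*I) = (n^2 + n*(3 + 5*I) + 15*I)/(n^2 + 3*I*n + 40)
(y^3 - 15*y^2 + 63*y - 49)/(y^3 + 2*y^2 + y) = (y^3 - 15*y^2 + 63*y - 49)/(y*(y^2 + 2*y + 1))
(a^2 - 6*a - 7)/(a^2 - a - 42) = (a + 1)/(a + 6)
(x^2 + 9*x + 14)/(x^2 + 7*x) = (x + 2)/x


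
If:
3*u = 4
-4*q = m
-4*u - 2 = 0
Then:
No Solution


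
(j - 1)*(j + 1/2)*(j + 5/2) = j^3 + 2*j^2 - 7*j/4 - 5/4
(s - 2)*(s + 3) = s^2 + s - 6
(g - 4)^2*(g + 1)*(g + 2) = g^4 - 5*g^3 - 6*g^2 + 32*g + 32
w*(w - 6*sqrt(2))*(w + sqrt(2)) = w^3 - 5*sqrt(2)*w^2 - 12*w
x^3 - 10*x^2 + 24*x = x*(x - 6)*(x - 4)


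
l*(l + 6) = l^2 + 6*l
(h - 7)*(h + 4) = h^2 - 3*h - 28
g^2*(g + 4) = g^3 + 4*g^2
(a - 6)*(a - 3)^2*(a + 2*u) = a^4 + 2*a^3*u - 12*a^3 - 24*a^2*u + 45*a^2 + 90*a*u - 54*a - 108*u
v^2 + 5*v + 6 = (v + 2)*(v + 3)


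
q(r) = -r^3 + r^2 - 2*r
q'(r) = -3*r^2 + 2*r - 2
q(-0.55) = 1.57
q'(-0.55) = -4.01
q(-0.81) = 2.81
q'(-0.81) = -5.59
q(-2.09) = 17.68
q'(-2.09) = -19.28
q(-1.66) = 10.65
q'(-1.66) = -13.59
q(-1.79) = 12.52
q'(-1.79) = -15.19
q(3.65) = -42.60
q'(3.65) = -34.67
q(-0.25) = 0.58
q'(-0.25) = -2.69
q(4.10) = -60.31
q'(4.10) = -44.23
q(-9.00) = 828.00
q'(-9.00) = -263.00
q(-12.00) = 1896.00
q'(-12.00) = -458.00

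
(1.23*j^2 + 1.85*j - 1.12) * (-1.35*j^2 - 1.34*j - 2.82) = -1.6605*j^4 - 4.1457*j^3 - 4.4356*j^2 - 3.7162*j + 3.1584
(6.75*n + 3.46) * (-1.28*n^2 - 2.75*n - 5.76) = -8.64*n^3 - 22.9913*n^2 - 48.395*n - 19.9296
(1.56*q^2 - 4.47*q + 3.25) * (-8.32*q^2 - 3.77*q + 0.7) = -12.9792*q^4 + 31.3092*q^3 - 9.0961*q^2 - 15.3815*q + 2.275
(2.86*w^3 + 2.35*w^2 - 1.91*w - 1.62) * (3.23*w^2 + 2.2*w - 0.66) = 9.2378*w^5 + 13.8825*w^4 - 2.8869*w^3 - 10.9856*w^2 - 2.3034*w + 1.0692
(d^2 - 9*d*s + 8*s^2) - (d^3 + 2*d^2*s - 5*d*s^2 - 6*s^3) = -d^3 - 2*d^2*s + d^2 + 5*d*s^2 - 9*d*s + 6*s^3 + 8*s^2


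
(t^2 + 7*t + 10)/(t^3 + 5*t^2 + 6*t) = (t + 5)/(t*(t + 3))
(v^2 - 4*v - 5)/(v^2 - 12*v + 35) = (v + 1)/(v - 7)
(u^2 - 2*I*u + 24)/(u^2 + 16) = (u - 6*I)/(u - 4*I)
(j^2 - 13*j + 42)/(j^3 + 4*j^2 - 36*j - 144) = (j - 7)/(j^2 + 10*j + 24)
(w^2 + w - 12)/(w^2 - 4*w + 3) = (w + 4)/(w - 1)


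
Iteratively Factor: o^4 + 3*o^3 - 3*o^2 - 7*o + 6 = (o + 3)*(o^3 - 3*o + 2) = (o - 1)*(o + 3)*(o^2 + o - 2) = (o - 1)*(o + 2)*(o + 3)*(o - 1)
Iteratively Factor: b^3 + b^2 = (b + 1)*(b^2) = b*(b + 1)*(b)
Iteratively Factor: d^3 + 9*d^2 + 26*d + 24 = (d + 3)*(d^2 + 6*d + 8) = (d + 2)*(d + 3)*(d + 4)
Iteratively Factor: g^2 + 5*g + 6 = (g + 2)*(g + 3)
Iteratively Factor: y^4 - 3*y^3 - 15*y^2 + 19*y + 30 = (y + 3)*(y^3 - 6*y^2 + 3*y + 10) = (y - 2)*(y + 3)*(y^2 - 4*y - 5) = (y - 5)*(y - 2)*(y + 3)*(y + 1)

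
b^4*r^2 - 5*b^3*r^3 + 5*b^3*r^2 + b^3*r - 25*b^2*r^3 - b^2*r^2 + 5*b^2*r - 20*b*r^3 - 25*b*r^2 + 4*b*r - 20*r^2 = (b + 4)*(b - 5*r)*(b*r + 1)*(b*r + r)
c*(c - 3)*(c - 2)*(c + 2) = c^4 - 3*c^3 - 4*c^2 + 12*c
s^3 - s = s*(s - 1)*(s + 1)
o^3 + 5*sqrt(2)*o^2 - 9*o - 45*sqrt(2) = (o - 3)*(o + 3)*(o + 5*sqrt(2))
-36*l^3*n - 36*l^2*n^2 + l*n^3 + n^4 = n*(-6*l + n)*(l + n)*(6*l + n)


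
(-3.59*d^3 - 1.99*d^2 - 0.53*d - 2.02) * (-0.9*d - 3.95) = 3.231*d^4 + 15.9715*d^3 + 8.3375*d^2 + 3.9115*d + 7.979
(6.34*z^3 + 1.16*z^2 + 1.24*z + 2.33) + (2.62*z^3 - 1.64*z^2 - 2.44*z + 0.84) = 8.96*z^3 - 0.48*z^2 - 1.2*z + 3.17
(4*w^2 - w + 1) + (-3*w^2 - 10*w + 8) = w^2 - 11*w + 9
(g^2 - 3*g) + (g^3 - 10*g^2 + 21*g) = g^3 - 9*g^2 + 18*g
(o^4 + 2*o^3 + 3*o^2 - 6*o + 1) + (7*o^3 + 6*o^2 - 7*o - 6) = o^4 + 9*o^3 + 9*o^2 - 13*o - 5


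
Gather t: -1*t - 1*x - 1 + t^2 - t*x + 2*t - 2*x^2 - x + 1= t^2 + t*(1 - x) - 2*x^2 - 2*x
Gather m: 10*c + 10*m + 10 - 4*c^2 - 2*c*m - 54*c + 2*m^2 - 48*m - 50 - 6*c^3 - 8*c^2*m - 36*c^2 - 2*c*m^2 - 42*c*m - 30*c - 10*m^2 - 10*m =-6*c^3 - 40*c^2 - 74*c + m^2*(-2*c - 8) + m*(-8*c^2 - 44*c - 48) - 40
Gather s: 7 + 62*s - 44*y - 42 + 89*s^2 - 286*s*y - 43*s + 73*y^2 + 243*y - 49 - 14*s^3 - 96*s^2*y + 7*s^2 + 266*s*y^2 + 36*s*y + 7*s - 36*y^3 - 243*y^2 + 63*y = -14*s^3 + s^2*(96 - 96*y) + s*(266*y^2 - 250*y + 26) - 36*y^3 - 170*y^2 + 262*y - 84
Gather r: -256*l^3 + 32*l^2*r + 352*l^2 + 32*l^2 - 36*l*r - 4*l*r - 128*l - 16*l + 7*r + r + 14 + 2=-256*l^3 + 384*l^2 - 144*l + r*(32*l^2 - 40*l + 8) + 16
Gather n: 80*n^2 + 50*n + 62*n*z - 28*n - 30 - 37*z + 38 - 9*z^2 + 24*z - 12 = 80*n^2 + n*(62*z + 22) - 9*z^2 - 13*z - 4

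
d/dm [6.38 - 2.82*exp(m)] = -2.82*exp(m)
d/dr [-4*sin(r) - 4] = -4*cos(r)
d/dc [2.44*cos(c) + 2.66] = -2.44*sin(c)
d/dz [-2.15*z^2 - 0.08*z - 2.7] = -4.3*z - 0.08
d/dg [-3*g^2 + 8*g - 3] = 8 - 6*g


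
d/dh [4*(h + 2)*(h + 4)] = 8*h + 24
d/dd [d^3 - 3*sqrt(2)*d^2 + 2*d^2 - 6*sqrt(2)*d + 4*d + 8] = 3*d^2 - 6*sqrt(2)*d + 4*d - 6*sqrt(2) + 4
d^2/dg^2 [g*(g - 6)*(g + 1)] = 6*g - 10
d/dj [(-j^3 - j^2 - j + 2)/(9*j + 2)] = (-18*j^3 - 15*j^2 - 4*j - 20)/(81*j^2 + 36*j + 4)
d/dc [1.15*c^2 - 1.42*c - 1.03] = 2.3*c - 1.42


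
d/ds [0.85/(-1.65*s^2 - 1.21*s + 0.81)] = (2.805*s + 1.0285)/(1.65*s^2 + 1.21*s - 0.81)^2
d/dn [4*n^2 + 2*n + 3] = 8*n + 2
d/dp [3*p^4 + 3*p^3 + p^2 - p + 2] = 12*p^3 + 9*p^2 + 2*p - 1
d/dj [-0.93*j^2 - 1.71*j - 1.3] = -1.86*j - 1.71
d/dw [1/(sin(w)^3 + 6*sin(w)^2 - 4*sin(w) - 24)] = (-3*sin(w)^2 - 12*sin(w) + 4)*cos(w)/(sin(w)^3 + 6*sin(w)^2 - 4*sin(w) - 24)^2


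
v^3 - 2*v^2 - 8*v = v*(v - 4)*(v + 2)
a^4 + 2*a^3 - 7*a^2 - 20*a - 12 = (a - 3)*(a + 1)*(a + 2)^2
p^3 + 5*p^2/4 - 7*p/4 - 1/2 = (p - 1)*(p + 1/4)*(p + 2)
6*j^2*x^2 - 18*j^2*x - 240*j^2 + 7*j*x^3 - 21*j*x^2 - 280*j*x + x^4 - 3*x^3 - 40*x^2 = (j + x)*(6*j + x)*(x - 8)*(x + 5)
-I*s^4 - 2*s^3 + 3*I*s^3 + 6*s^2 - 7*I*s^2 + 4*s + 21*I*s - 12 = (s - 3)*(s - 4*I)*(s + I)*(-I*s + 1)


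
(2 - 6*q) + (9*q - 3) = 3*q - 1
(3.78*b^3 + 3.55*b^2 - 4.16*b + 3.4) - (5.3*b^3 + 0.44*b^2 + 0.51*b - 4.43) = -1.52*b^3 + 3.11*b^2 - 4.67*b + 7.83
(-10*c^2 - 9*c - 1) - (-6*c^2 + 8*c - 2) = -4*c^2 - 17*c + 1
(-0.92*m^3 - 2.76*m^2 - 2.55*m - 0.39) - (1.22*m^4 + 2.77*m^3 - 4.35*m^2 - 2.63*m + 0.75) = -1.22*m^4 - 3.69*m^3 + 1.59*m^2 + 0.0800000000000001*m - 1.14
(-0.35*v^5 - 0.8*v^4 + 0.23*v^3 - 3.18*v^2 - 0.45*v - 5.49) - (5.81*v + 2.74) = -0.35*v^5 - 0.8*v^4 + 0.23*v^3 - 3.18*v^2 - 6.26*v - 8.23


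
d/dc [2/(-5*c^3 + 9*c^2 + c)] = 2*(15*c^2 - 18*c - 1)/(c^2*(-5*c^2 + 9*c + 1)^2)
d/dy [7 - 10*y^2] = -20*y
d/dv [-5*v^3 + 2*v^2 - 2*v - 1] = -15*v^2 + 4*v - 2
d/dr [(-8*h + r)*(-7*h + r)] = -15*h + 2*r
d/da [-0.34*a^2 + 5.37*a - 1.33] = 5.37 - 0.68*a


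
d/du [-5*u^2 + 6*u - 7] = 6 - 10*u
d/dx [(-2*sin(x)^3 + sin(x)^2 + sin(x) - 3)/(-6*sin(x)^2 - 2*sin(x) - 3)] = (12*sin(x)^4 + 8*sin(x)^3 + 22*sin(x)^2 - 42*sin(x) - 9)*cos(x)/(6*sin(x)^2 + 2*sin(x) + 3)^2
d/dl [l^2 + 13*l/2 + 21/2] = 2*l + 13/2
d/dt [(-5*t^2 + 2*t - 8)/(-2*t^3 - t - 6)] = (2*(5*t - 1)*(2*t^3 + t + 6) - (6*t^2 + 1)*(5*t^2 - 2*t + 8))/(2*t^3 + t + 6)^2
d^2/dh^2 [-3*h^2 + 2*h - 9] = -6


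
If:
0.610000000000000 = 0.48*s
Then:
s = 1.27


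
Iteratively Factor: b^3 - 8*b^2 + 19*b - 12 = (b - 3)*(b^2 - 5*b + 4) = (b - 3)*(b - 1)*(b - 4)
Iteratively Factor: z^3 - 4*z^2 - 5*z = (z + 1)*(z^2 - 5*z) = (z - 5)*(z + 1)*(z)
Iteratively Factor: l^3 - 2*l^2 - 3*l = (l - 3)*(l^2 + l) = l*(l - 3)*(l + 1)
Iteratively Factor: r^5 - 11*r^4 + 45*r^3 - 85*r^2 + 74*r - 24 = (r - 3)*(r^4 - 8*r^3 + 21*r^2 - 22*r + 8) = (r - 3)*(r - 1)*(r^3 - 7*r^2 + 14*r - 8) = (r - 3)*(r - 1)^2*(r^2 - 6*r + 8) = (r - 4)*(r - 3)*(r - 1)^2*(r - 2)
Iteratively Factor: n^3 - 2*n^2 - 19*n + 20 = (n + 4)*(n^2 - 6*n + 5) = (n - 1)*(n + 4)*(n - 5)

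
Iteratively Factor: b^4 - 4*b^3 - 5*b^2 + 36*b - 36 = (b + 3)*(b^3 - 7*b^2 + 16*b - 12) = (b - 3)*(b + 3)*(b^2 - 4*b + 4) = (b - 3)*(b - 2)*(b + 3)*(b - 2)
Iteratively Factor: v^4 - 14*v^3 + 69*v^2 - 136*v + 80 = (v - 5)*(v^3 - 9*v^2 + 24*v - 16) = (v - 5)*(v - 4)*(v^2 - 5*v + 4) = (v - 5)*(v - 4)^2*(v - 1)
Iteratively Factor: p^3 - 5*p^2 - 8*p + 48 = (p - 4)*(p^2 - p - 12) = (p - 4)*(p + 3)*(p - 4)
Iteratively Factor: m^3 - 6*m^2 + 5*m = (m)*(m^2 - 6*m + 5) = m*(m - 5)*(m - 1)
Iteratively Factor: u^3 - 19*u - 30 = (u + 3)*(u^2 - 3*u - 10) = (u + 2)*(u + 3)*(u - 5)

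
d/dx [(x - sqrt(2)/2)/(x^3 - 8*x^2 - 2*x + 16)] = (x^3 - 8*x^2 - 2*x + (2*x - sqrt(2))*(-3*x^2 + 16*x + 2)/2 + 16)/(x^3 - 8*x^2 - 2*x + 16)^2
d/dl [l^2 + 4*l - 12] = 2*l + 4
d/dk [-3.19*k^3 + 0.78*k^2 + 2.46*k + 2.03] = -9.57*k^2 + 1.56*k + 2.46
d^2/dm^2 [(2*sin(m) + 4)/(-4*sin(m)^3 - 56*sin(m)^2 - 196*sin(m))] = (2*sin(m)^2 + 2*sin(m) + 25 + 37/sin(m) - 56/sin(m)^2 - 98/sin(m)^3)/(sin(m) + 7)^4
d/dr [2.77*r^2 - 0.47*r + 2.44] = 5.54*r - 0.47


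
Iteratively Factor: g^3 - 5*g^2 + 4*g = (g - 1)*(g^2 - 4*g) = (g - 4)*(g - 1)*(g)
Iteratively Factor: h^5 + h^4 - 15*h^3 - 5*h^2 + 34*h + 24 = (h + 1)*(h^4 - 15*h^2 + 10*h + 24) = (h + 1)*(h + 4)*(h^3 - 4*h^2 + h + 6) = (h - 2)*(h + 1)*(h + 4)*(h^2 - 2*h - 3) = (h - 3)*(h - 2)*(h + 1)*(h + 4)*(h + 1)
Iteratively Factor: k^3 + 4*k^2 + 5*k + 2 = (k + 2)*(k^2 + 2*k + 1) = (k + 1)*(k + 2)*(k + 1)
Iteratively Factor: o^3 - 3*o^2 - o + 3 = (o - 3)*(o^2 - 1) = (o - 3)*(o + 1)*(o - 1)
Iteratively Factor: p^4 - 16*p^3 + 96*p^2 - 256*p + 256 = (p - 4)*(p^3 - 12*p^2 + 48*p - 64) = (p - 4)^2*(p^2 - 8*p + 16) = (p - 4)^3*(p - 4)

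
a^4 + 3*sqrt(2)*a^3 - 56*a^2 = a^2*(a - 4*sqrt(2))*(a + 7*sqrt(2))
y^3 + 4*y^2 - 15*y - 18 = (y - 3)*(y + 1)*(y + 6)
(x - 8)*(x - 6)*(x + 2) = x^3 - 12*x^2 + 20*x + 96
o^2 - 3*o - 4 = (o - 4)*(o + 1)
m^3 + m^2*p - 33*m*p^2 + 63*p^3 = (m - 3*p)^2*(m + 7*p)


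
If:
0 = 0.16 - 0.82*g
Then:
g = 0.20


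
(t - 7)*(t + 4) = t^2 - 3*t - 28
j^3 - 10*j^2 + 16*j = j*(j - 8)*(j - 2)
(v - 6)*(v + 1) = v^2 - 5*v - 6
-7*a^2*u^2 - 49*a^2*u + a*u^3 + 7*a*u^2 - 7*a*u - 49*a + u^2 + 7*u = (-7*a + u)*(u + 7)*(a*u + 1)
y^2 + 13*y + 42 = (y + 6)*(y + 7)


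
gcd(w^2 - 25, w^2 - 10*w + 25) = w - 5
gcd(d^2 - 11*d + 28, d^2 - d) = 1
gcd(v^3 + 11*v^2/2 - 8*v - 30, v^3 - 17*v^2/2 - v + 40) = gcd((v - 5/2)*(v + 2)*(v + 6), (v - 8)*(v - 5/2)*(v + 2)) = v^2 - v/2 - 5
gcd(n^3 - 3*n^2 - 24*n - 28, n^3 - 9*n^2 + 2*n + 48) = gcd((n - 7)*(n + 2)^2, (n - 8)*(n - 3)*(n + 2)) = n + 2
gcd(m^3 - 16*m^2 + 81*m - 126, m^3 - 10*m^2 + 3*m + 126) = m^2 - 13*m + 42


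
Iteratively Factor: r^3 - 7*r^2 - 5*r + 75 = (r + 3)*(r^2 - 10*r + 25) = (r - 5)*(r + 3)*(r - 5)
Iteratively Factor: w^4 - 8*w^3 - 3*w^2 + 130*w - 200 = (w - 5)*(w^3 - 3*w^2 - 18*w + 40) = (w - 5)^2*(w^2 + 2*w - 8) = (w - 5)^2*(w + 4)*(w - 2)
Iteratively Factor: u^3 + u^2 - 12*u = (u + 4)*(u^2 - 3*u) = (u - 3)*(u + 4)*(u)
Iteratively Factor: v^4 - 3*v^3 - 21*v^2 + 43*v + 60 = (v + 1)*(v^3 - 4*v^2 - 17*v + 60) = (v + 1)*(v + 4)*(v^2 - 8*v + 15) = (v - 3)*(v + 1)*(v + 4)*(v - 5)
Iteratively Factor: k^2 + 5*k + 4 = (k + 1)*(k + 4)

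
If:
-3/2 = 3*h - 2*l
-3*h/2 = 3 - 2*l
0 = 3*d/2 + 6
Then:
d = -4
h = 1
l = 9/4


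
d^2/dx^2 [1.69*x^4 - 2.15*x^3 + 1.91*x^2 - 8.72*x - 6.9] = 20.28*x^2 - 12.9*x + 3.82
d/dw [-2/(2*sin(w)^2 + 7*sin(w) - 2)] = 2*(4*sin(w) + 7)*cos(w)/(7*sin(w) - 2*cos(w)^2)^2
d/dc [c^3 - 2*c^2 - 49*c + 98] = 3*c^2 - 4*c - 49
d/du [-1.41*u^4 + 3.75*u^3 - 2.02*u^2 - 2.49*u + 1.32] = -5.64*u^3 + 11.25*u^2 - 4.04*u - 2.49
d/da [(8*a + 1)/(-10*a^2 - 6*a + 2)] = (40*a^2 + 10*a + 11)/(2*(25*a^4 + 30*a^3 - a^2 - 6*a + 1))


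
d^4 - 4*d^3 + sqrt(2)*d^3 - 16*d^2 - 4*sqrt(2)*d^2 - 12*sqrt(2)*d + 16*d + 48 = (d - 6)*(d + 2)*(d - sqrt(2))*(d + 2*sqrt(2))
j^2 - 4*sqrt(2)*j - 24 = (j - 6*sqrt(2))*(j + 2*sqrt(2))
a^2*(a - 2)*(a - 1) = a^4 - 3*a^3 + 2*a^2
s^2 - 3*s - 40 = (s - 8)*(s + 5)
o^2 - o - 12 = (o - 4)*(o + 3)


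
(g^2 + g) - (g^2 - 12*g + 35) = 13*g - 35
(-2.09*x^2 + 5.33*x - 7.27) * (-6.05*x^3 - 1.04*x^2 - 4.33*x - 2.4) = 12.6445*x^5 - 30.0729*x^4 + 47.49*x^3 - 10.5021*x^2 + 18.6871*x + 17.448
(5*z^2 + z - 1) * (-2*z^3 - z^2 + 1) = -10*z^5 - 7*z^4 + z^3 + 6*z^2 + z - 1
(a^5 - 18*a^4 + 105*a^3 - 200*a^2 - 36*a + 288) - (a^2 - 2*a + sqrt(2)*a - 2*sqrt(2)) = a^5 - 18*a^4 + 105*a^3 - 201*a^2 - 34*a - sqrt(2)*a + 2*sqrt(2) + 288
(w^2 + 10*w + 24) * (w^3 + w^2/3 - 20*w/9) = w^5 + 31*w^4/3 + 226*w^3/9 - 128*w^2/9 - 160*w/3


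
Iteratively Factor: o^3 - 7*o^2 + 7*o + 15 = (o + 1)*(o^2 - 8*o + 15) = (o - 5)*(o + 1)*(o - 3)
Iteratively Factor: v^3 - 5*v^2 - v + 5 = (v - 5)*(v^2 - 1) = (v - 5)*(v - 1)*(v + 1)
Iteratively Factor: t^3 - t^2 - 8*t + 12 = (t - 2)*(t^2 + t - 6) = (t - 2)^2*(t + 3)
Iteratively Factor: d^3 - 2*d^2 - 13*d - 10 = (d + 1)*(d^2 - 3*d - 10) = (d + 1)*(d + 2)*(d - 5)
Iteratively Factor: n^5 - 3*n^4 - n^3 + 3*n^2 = (n + 1)*(n^4 - 4*n^3 + 3*n^2) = (n - 1)*(n + 1)*(n^3 - 3*n^2) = (n - 3)*(n - 1)*(n + 1)*(n^2) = n*(n - 3)*(n - 1)*(n + 1)*(n)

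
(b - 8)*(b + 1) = b^2 - 7*b - 8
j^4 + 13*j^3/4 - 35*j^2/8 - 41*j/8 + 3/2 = (j - 3/2)*(j - 1/4)*(j + 1)*(j + 4)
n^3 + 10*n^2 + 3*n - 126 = (n - 3)*(n + 6)*(n + 7)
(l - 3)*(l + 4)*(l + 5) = l^3 + 6*l^2 - 7*l - 60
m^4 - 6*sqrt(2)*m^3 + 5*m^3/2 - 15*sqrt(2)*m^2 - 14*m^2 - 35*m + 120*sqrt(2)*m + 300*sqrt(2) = (m + 5/2)*(m - 5*sqrt(2))*(m - 4*sqrt(2))*(m + 3*sqrt(2))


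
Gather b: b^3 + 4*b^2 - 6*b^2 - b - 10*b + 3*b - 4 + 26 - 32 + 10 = b^3 - 2*b^2 - 8*b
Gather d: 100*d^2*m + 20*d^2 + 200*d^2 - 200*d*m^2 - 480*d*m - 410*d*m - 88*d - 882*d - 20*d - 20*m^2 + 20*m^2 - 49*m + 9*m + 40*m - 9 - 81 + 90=d^2*(100*m + 220) + d*(-200*m^2 - 890*m - 990)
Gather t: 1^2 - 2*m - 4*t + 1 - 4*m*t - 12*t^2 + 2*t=-2*m - 12*t^2 + t*(-4*m - 2) + 2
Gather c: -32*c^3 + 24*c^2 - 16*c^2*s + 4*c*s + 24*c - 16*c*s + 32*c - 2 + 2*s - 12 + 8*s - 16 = -32*c^3 + c^2*(24 - 16*s) + c*(56 - 12*s) + 10*s - 30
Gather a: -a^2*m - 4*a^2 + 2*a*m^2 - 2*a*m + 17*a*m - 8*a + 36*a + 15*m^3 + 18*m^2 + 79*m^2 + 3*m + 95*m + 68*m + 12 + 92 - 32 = a^2*(-m - 4) + a*(2*m^2 + 15*m + 28) + 15*m^3 + 97*m^2 + 166*m + 72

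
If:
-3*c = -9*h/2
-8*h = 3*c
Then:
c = 0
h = 0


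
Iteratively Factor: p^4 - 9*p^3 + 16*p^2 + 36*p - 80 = (p + 2)*(p^3 - 11*p^2 + 38*p - 40) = (p - 5)*(p + 2)*(p^2 - 6*p + 8) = (p - 5)*(p - 2)*(p + 2)*(p - 4)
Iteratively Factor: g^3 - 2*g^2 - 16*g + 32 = (g - 4)*(g^2 + 2*g - 8) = (g - 4)*(g + 4)*(g - 2)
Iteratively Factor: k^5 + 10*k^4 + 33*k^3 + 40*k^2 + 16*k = (k + 4)*(k^4 + 6*k^3 + 9*k^2 + 4*k) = (k + 4)^2*(k^3 + 2*k^2 + k) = (k + 1)*(k + 4)^2*(k^2 + k) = k*(k + 1)*(k + 4)^2*(k + 1)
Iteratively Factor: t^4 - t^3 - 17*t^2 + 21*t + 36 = (t + 4)*(t^3 - 5*t^2 + 3*t + 9) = (t - 3)*(t + 4)*(t^2 - 2*t - 3) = (t - 3)*(t + 1)*(t + 4)*(t - 3)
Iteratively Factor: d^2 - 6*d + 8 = (d - 2)*(d - 4)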